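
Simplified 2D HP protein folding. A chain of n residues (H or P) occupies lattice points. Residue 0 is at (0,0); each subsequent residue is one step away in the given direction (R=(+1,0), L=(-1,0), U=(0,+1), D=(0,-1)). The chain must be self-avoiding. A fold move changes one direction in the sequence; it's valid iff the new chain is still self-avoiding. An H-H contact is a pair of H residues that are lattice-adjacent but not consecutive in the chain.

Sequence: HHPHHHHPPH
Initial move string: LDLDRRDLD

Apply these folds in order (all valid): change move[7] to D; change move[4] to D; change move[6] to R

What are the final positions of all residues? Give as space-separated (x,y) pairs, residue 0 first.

Answer: (0,0) (-1,0) (-1,-1) (-2,-1) (-2,-2) (-2,-3) (-1,-3) (0,-3) (0,-4) (0,-5)

Derivation:
Initial moves: LDLDRRDLD
Fold: move[7]->D => LDLDRRDDD (positions: [(0, 0), (-1, 0), (-1, -1), (-2, -1), (-2, -2), (-1, -2), (0, -2), (0, -3), (0, -4), (0, -5)])
Fold: move[4]->D => LDLDDRDDD (positions: [(0, 0), (-1, 0), (-1, -1), (-2, -1), (-2, -2), (-2, -3), (-1, -3), (-1, -4), (-1, -5), (-1, -6)])
Fold: move[6]->R => LDLDDRRDD (positions: [(0, 0), (-1, 0), (-1, -1), (-2, -1), (-2, -2), (-2, -3), (-1, -3), (0, -3), (0, -4), (0, -5)])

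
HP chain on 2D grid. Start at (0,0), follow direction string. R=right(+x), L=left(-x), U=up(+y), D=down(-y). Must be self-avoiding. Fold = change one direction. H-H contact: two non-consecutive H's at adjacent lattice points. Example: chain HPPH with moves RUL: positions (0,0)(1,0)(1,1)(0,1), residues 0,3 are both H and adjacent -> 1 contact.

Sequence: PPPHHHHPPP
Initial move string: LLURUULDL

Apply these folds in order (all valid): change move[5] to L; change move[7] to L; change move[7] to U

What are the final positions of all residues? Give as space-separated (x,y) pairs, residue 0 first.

Initial moves: LLURUULDL
Fold: move[5]->L => LLURULLDL (positions: [(0, 0), (-1, 0), (-2, 0), (-2, 1), (-1, 1), (-1, 2), (-2, 2), (-3, 2), (-3, 1), (-4, 1)])
Fold: move[7]->L => LLURULLLL (positions: [(0, 0), (-1, 0), (-2, 0), (-2, 1), (-1, 1), (-1, 2), (-2, 2), (-3, 2), (-4, 2), (-5, 2)])
Fold: move[7]->U => LLURULLUL (positions: [(0, 0), (-1, 0), (-2, 0), (-2, 1), (-1, 1), (-1, 2), (-2, 2), (-3, 2), (-3, 3), (-4, 3)])

Answer: (0,0) (-1,0) (-2,0) (-2,1) (-1,1) (-1,2) (-2,2) (-3,2) (-3,3) (-4,3)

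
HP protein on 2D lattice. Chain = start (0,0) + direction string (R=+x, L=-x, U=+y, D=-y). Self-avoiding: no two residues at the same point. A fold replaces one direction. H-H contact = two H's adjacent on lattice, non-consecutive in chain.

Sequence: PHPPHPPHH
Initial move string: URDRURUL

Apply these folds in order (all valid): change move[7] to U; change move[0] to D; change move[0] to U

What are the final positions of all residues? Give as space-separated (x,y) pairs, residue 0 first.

Initial moves: URDRURUL
Fold: move[7]->U => URDRURUU (positions: [(0, 0), (0, 1), (1, 1), (1, 0), (2, 0), (2, 1), (3, 1), (3, 2), (3, 3)])
Fold: move[0]->D => DRDRURUU (positions: [(0, 0), (0, -1), (1, -1), (1, -2), (2, -2), (2, -1), (3, -1), (3, 0), (3, 1)])
Fold: move[0]->U => URDRURUU (positions: [(0, 0), (0, 1), (1, 1), (1, 0), (2, 0), (2, 1), (3, 1), (3, 2), (3, 3)])

Answer: (0,0) (0,1) (1,1) (1,0) (2,0) (2,1) (3,1) (3,2) (3,3)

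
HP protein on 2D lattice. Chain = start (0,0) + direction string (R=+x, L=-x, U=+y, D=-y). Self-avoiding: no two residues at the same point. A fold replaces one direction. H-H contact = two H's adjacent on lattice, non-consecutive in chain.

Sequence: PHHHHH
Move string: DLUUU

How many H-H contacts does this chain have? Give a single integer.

Answer: 0

Derivation:
Positions: [(0, 0), (0, -1), (-1, -1), (-1, 0), (-1, 1), (-1, 2)]
No H-H contacts found.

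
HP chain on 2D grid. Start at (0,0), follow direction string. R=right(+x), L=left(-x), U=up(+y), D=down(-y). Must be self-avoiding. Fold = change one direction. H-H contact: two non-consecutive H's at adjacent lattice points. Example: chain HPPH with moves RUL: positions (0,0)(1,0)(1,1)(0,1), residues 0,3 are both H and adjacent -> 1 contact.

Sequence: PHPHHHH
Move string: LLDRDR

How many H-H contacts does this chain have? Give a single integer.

Answer: 1

Derivation:
Positions: [(0, 0), (-1, 0), (-2, 0), (-2, -1), (-1, -1), (-1, -2), (0, -2)]
H-H contact: residue 1 @(-1,0) - residue 4 @(-1, -1)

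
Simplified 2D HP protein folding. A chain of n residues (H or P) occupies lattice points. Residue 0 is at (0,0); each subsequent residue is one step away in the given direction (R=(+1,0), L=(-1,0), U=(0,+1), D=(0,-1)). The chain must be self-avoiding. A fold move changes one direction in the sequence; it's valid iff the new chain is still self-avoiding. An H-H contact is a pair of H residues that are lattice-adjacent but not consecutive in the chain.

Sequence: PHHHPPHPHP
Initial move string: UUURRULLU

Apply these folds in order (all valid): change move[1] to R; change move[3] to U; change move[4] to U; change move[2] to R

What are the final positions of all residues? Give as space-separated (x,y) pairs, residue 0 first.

Initial moves: UUURRULLU
Fold: move[1]->R => URURRULLU (positions: [(0, 0), (0, 1), (1, 1), (1, 2), (2, 2), (3, 2), (3, 3), (2, 3), (1, 3), (1, 4)])
Fold: move[3]->U => URUURULLU (positions: [(0, 0), (0, 1), (1, 1), (1, 2), (1, 3), (2, 3), (2, 4), (1, 4), (0, 4), (0, 5)])
Fold: move[4]->U => URUUUULLU (positions: [(0, 0), (0, 1), (1, 1), (1, 2), (1, 3), (1, 4), (1, 5), (0, 5), (-1, 5), (-1, 6)])
Fold: move[2]->R => URRUUULLU (positions: [(0, 0), (0, 1), (1, 1), (2, 1), (2, 2), (2, 3), (2, 4), (1, 4), (0, 4), (0, 5)])

Answer: (0,0) (0,1) (1,1) (2,1) (2,2) (2,3) (2,4) (1,4) (0,4) (0,5)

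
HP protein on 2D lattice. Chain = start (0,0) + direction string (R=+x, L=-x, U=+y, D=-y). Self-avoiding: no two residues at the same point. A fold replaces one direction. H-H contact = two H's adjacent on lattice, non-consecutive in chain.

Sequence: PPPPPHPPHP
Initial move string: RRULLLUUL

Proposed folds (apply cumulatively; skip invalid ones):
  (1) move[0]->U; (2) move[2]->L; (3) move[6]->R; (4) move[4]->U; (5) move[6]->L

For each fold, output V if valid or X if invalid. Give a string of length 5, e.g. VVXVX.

Initial: RRULLLUUL -> [(0, 0), (1, 0), (2, 0), (2, 1), (1, 1), (0, 1), (-1, 1), (-1, 2), (-1, 3), (-2, 3)]
Fold 1: move[0]->U => URULLLUUL VALID
Fold 2: move[2]->L => URLLLLUUL INVALID (collision), skipped
Fold 3: move[6]->R => URULLLRUL INVALID (collision), skipped
Fold 4: move[4]->U => URULULUUL VALID
Fold 5: move[6]->L => URULULLUL VALID

Answer: VXXVV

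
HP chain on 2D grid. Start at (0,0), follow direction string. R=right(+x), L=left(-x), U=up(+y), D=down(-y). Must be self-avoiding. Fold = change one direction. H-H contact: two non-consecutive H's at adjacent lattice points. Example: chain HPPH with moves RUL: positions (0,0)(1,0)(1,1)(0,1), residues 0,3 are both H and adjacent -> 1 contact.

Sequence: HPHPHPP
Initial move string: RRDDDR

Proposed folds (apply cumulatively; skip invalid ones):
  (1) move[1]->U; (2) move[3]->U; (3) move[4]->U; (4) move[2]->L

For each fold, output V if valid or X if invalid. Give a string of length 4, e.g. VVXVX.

Answer: XXXX

Derivation:
Initial: RRDDDR -> [(0, 0), (1, 0), (2, 0), (2, -1), (2, -2), (2, -3), (3, -3)]
Fold 1: move[1]->U => RUDDDR INVALID (collision), skipped
Fold 2: move[3]->U => RRDUDR INVALID (collision), skipped
Fold 3: move[4]->U => RRDDUR INVALID (collision), skipped
Fold 4: move[2]->L => RRLDDR INVALID (collision), skipped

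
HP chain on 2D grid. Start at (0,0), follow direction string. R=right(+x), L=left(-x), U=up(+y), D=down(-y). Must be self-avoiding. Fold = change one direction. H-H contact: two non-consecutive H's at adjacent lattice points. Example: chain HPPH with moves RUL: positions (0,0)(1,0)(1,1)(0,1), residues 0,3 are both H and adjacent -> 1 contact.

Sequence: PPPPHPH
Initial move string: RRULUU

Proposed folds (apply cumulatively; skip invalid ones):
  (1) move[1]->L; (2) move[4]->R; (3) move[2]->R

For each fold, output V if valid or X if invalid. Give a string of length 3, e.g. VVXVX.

Answer: XXX

Derivation:
Initial: RRULUU -> [(0, 0), (1, 0), (2, 0), (2, 1), (1, 1), (1, 2), (1, 3)]
Fold 1: move[1]->L => RLULUU INVALID (collision), skipped
Fold 2: move[4]->R => RRULRU INVALID (collision), skipped
Fold 3: move[2]->R => RRRLUU INVALID (collision), skipped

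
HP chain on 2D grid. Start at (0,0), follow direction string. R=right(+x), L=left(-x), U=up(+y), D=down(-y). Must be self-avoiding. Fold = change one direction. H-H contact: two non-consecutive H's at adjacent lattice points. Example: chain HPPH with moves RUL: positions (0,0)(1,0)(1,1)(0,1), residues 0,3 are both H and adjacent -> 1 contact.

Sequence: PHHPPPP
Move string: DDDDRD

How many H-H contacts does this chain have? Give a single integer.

Positions: [(0, 0), (0, -1), (0, -2), (0, -3), (0, -4), (1, -4), (1, -5)]
No H-H contacts found.

Answer: 0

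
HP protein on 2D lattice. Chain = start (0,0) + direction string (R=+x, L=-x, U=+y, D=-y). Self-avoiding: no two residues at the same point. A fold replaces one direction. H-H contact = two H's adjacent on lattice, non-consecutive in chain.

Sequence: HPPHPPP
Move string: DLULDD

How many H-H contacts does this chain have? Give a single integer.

Answer: 1

Derivation:
Positions: [(0, 0), (0, -1), (-1, -1), (-1, 0), (-2, 0), (-2, -1), (-2, -2)]
H-H contact: residue 0 @(0,0) - residue 3 @(-1, 0)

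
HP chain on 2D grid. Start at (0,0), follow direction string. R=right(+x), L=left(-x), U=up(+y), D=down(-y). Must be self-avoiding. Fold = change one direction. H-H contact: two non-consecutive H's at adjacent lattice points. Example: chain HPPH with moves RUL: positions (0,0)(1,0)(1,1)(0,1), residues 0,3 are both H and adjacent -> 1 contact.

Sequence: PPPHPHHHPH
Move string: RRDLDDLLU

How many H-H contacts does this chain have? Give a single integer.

Positions: [(0, 0), (1, 0), (2, 0), (2, -1), (1, -1), (1, -2), (1, -3), (0, -3), (-1, -3), (-1, -2)]
No H-H contacts found.

Answer: 0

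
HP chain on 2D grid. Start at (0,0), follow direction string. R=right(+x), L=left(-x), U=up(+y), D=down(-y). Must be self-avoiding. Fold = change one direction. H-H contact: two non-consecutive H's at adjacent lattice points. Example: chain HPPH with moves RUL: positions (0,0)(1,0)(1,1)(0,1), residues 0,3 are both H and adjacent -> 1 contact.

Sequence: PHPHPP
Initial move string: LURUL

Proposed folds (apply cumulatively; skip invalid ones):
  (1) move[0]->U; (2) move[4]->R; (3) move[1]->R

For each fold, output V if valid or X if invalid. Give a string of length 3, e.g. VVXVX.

Answer: VVV

Derivation:
Initial: LURUL -> [(0, 0), (-1, 0), (-1, 1), (0, 1), (0, 2), (-1, 2)]
Fold 1: move[0]->U => UURUL VALID
Fold 2: move[4]->R => UURUR VALID
Fold 3: move[1]->R => URRUR VALID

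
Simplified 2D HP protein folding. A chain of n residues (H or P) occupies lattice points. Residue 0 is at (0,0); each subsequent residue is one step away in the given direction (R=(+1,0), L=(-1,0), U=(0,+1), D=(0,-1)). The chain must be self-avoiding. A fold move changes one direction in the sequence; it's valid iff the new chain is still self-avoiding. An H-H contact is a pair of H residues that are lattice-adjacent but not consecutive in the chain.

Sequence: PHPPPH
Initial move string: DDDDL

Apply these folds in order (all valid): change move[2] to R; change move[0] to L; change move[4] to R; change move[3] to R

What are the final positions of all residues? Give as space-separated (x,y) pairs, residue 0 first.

Initial moves: DDDDL
Fold: move[2]->R => DDRDL (positions: [(0, 0), (0, -1), (0, -2), (1, -2), (1, -3), (0, -3)])
Fold: move[0]->L => LDRDL (positions: [(0, 0), (-1, 0), (-1, -1), (0, -1), (0, -2), (-1, -2)])
Fold: move[4]->R => LDRDR (positions: [(0, 0), (-1, 0), (-1, -1), (0, -1), (0, -2), (1, -2)])
Fold: move[3]->R => LDRRR (positions: [(0, 0), (-1, 0), (-1, -1), (0, -1), (1, -1), (2, -1)])

Answer: (0,0) (-1,0) (-1,-1) (0,-1) (1,-1) (2,-1)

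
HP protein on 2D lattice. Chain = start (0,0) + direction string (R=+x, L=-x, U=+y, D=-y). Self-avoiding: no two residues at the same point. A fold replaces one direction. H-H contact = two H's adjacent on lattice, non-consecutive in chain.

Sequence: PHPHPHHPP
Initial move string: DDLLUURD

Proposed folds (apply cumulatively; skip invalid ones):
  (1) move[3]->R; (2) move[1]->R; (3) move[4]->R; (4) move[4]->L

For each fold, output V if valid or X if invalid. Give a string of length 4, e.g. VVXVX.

Initial: DDLLUURD -> [(0, 0), (0, -1), (0, -2), (-1, -2), (-2, -2), (-2, -1), (-2, 0), (-1, 0), (-1, -1)]
Fold 1: move[3]->R => DDLRUURD INVALID (collision), skipped
Fold 2: move[1]->R => DRLLUURD INVALID (collision), skipped
Fold 3: move[4]->R => DDLLRURD INVALID (collision), skipped
Fold 4: move[4]->L => DDLLLURD INVALID (collision), skipped

Answer: XXXX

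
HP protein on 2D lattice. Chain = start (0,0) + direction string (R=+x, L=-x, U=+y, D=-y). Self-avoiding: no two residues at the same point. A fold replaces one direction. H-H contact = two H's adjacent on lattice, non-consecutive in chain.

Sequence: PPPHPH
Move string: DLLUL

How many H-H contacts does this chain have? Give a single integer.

Answer: 0

Derivation:
Positions: [(0, 0), (0, -1), (-1, -1), (-2, -1), (-2, 0), (-3, 0)]
No H-H contacts found.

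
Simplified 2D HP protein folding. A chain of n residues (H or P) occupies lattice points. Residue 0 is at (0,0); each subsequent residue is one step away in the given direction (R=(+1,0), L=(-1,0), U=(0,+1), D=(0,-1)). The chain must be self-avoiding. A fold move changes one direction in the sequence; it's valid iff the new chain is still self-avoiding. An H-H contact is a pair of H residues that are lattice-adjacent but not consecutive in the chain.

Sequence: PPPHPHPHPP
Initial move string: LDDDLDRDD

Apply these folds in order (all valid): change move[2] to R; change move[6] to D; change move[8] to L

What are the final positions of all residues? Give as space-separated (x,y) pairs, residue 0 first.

Initial moves: LDDDLDRDD
Fold: move[2]->R => LDRDLDRDD (positions: [(0, 0), (-1, 0), (-1, -1), (0, -1), (0, -2), (-1, -2), (-1, -3), (0, -3), (0, -4), (0, -5)])
Fold: move[6]->D => LDRDLDDDD (positions: [(0, 0), (-1, 0), (-1, -1), (0, -1), (0, -2), (-1, -2), (-1, -3), (-1, -4), (-1, -5), (-1, -6)])
Fold: move[8]->L => LDRDLDDDL (positions: [(0, 0), (-1, 0), (-1, -1), (0, -1), (0, -2), (-1, -2), (-1, -3), (-1, -4), (-1, -5), (-2, -5)])

Answer: (0,0) (-1,0) (-1,-1) (0,-1) (0,-2) (-1,-2) (-1,-3) (-1,-4) (-1,-5) (-2,-5)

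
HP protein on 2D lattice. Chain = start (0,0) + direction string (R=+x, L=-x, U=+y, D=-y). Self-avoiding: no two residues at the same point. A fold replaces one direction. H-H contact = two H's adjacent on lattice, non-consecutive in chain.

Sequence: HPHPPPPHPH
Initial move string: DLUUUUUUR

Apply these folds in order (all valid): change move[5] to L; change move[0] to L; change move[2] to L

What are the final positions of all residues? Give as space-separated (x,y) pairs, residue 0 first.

Answer: (0,0) (-1,0) (-2,0) (-3,0) (-3,1) (-3,2) (-4,2) (-4,3) (-4,4) (-3,4)

Derivation:
Initial moves: DLUUUUUUR
Fold: move[5]->L => DLUUULUUR (positions: [(0, 0), (0, -1), (-1, -1), (-1, 0), (-1, 1), (-1, 2), (-2, 2), (-2, 3), (-2, 4), (-1, 4)])
Fold: move[0]->L => LLUUULUUR (positions: [(0, 0), (-1, 0), (-2, 0), (-2, 1), (-2, 2), (-2, 3), (-3, 3), (-3, 4), (-3, 5), (-2, 5)])
Fold: move[2]->L => LLLUULUUR (positions: [(0, 0), (-1, 0), (-2, 0), (-3, 0), (-3, 1), (-3, 2), (-4, 2), (-4, 3), (-4, 4), (-3, 4)])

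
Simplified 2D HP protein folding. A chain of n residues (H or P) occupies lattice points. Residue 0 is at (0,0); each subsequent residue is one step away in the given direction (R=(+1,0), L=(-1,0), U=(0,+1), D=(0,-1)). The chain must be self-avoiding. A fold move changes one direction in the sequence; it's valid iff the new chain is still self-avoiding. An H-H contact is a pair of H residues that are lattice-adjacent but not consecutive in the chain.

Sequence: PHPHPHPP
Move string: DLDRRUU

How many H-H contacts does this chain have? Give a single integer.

Positions: [(0, 0), (0, -1), (-1, -1), (-1, -2), (0, -2), (1, -2), (1, -1), (1, 0)]
No H-H contacts found.

Answer: 0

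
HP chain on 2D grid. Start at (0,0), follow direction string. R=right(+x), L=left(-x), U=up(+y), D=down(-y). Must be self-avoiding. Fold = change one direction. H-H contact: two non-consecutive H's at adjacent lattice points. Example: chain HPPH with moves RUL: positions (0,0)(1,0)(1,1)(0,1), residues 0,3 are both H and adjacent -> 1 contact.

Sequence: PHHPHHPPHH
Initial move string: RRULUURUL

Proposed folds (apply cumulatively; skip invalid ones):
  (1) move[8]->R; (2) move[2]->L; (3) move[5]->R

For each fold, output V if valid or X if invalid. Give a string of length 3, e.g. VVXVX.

Answer: VXV

Derivation:
Initial: RRULUURUL -> [(0, 0), (1, 0), (2, 0), (2, 1), (1, 1), (1, 2), (1, 3), (2, 3), (2, 4), (1, 4)]
Fold 1: move[8]->R => RRULUURUR VALID
Fold 2: move[2]->L => RRLLUURUR INVALID (collision), skipped
Fold 3: move[5]->R => RRULURRUR VALID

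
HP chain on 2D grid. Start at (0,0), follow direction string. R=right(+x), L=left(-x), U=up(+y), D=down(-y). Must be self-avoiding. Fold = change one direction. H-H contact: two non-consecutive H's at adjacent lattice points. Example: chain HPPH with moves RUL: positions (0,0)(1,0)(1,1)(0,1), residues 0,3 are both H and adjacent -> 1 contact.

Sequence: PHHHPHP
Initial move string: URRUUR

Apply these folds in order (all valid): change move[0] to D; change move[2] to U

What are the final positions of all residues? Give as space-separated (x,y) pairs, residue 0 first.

Initial moves: URRUUR
Fold: move[0]->D => DRRUUR (positions: [(0, 0), (0, -1), (1, -1), (2, -1), (2, 0), (2, 1), (3, 1)])
Fold: move[2]->U => DRUUUR (positions: [(0, 0), (0, -1), (1, -1), (1, 0), (1, 1), (1, 2), (2, 2)])

Answer: (0,0) (0,-1) (1,-1) (1,0) (1,1) (1,2) (2,2)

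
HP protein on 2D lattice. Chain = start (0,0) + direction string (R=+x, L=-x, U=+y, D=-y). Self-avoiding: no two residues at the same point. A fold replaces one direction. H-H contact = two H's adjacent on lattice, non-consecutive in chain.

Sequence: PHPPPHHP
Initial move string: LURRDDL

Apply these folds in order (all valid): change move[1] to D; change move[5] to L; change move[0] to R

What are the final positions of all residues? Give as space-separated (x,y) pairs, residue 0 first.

Initial moves: LURRDDL
Fold: move[1]->D => LDRRDDL (positions: [(0, 0), (-1, 0), (-1, -1), (0, -1), (1, -1), (1, -2), (1, -3), (0, -3)])
Fold: move[5]->L => LDRRDLL (positions: [(0, 0), (-1, 0), (-1, -1), (0, -1), (1, -1), (1, -2), (0, -2), (-1, -2)])
Fold: move[0]->R => RDRRDLL (positions: [(0, 0), (1, 0), (1, -1), (2, -1), (3, -1), (3, -2), (2, -2), (1, -2)])

Answer: (0,0) (1,0) (1,-1) (2,-1) (3,-1) (3,-2) (2,-2) (1,-2)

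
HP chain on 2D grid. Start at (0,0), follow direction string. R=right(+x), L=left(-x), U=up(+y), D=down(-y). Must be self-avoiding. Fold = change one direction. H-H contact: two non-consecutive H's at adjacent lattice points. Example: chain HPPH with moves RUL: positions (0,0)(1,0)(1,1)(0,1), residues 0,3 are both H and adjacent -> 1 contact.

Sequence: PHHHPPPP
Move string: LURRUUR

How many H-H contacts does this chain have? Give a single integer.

Positions: [(0, 0), (-1, 0), (-1, 1), (0, 1), (1, 1), (1, 2), (1, 3), (2, 3)]
No H-H contacts found.

Answer: 0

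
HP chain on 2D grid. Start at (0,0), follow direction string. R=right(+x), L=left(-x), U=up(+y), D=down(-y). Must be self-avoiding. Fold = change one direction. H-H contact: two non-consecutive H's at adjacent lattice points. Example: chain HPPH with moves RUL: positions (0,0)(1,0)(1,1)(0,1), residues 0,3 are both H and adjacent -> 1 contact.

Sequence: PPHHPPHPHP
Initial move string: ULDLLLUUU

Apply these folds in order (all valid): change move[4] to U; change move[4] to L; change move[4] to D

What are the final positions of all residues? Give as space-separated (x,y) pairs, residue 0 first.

Answer: (0,0) (0,1) (-1,1) (-1,0) (-2,0) (-2,-1) (-3,-1) (-3,0) (-3,1) (-3,2)

Derivation:
Initial moves: ULDLLLUUU
Fold: move[4]->U => ULDLULUUU (positions: [(0, 0), (0, 1), (-1, 1), (-1, 0), (-2, 0), (-2, 1), (-3, 1), (-3, 2), (-3, 3), (-3, 4)])
Fold: move[4]->L => ULDLLLUUU (positions: [(0, 0), (0, 1), (-1, 1), (-1, 0), (-2, 0), (-3, 0), (-4, 0), (-4, 1), (-4, 2), (-4, 3)])
Fold: move[4]->D => ULDLDLUUU (positions: [(0, 0), (0, 1), (-1, 1), (-1, 0), (-2, 0), (-2, -1), (-3, -1), (-3, 0), (-3, 1), (-3, 2)])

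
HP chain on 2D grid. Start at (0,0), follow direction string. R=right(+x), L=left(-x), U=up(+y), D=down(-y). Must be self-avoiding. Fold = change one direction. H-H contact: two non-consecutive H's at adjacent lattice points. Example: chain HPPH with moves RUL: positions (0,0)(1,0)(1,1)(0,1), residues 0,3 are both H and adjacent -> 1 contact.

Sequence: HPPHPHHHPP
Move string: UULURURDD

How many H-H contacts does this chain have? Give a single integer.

Positions: [(0, 0), (0, 1), (0, 2), (-1, 2), (-1, 3), (0, 3), (0, 4), (1, 4), (1, 3), (1, 2)]
No H-H contacts found.

Answer: 0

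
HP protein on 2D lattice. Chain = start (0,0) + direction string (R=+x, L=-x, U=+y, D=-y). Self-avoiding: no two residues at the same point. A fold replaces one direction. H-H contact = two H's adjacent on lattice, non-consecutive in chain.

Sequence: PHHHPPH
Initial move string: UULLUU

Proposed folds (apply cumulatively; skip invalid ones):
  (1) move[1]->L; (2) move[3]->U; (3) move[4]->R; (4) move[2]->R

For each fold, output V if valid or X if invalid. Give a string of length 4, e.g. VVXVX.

Initial: UULLUU -> [(0, 0), (0, 1), (0, 2), (-1, 2), (-2, 2), (-2, 3), (-2, 4)]
Fold 1: move[1]->L => ULLLUU VALID
Fold 2: move[3]->U => ULLUUU VALID
Fold 3: move[4]->R => ULLURU VALID
Fold 4: move[2]->R => ULRURU INVALID (collision), skipped

Answer: VVVX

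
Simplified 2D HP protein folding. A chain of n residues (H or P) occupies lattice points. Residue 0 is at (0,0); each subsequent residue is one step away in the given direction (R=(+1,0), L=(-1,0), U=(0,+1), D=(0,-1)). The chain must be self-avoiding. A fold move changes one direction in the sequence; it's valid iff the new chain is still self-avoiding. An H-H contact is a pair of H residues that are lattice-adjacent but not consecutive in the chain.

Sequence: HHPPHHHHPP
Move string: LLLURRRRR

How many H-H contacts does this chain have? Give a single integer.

Positions: [(0, 0), (-1, 0), (-2, 0), (-3, 0), (-3, 1), (-2, 1), (-1, 1), (0, 1), (1, 1), (2, 1)]
H-H contact: residue 0 @(0,0) - residue 7 @(0, 1)
H-H contact: residue 1 @(-1,0) - residue 6 @(-1, 1)

Answer: 2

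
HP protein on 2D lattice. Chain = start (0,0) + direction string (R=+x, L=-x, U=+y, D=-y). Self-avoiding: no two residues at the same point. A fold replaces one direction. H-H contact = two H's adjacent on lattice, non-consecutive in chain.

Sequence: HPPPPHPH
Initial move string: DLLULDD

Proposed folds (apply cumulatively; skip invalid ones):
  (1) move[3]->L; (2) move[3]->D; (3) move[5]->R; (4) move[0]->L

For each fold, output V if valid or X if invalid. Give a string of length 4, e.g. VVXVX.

Initial: DLLULDD -> [(0, 0), (0, -1), (-1, -1), (-2, -1), (-2, 0), (-3, 0), (-3, -1), (-3, -2)]
Fold 1: move[3]->L => DLLLLDD VALID
Fold 2: move[3]->D => DLLDLDD VALID
Fold 3: move[5]->R => DLLDLRD INVALID (collision), skipped
Fold 4: move[0]->L => LLLDLDD VALID

Answer: VVXV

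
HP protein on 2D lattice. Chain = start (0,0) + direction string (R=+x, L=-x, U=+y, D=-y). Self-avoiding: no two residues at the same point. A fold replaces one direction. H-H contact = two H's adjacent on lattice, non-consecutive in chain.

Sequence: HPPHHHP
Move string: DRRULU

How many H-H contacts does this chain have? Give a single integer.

Answer: 1

Derivation:
Positions: [(0, 0), (0, -1), (1, -1), (2, -1), (2, 0), (1, 0), (1, 1)]
H-H contact: residue 0 @(0,0) - residue 5 @(1, 0)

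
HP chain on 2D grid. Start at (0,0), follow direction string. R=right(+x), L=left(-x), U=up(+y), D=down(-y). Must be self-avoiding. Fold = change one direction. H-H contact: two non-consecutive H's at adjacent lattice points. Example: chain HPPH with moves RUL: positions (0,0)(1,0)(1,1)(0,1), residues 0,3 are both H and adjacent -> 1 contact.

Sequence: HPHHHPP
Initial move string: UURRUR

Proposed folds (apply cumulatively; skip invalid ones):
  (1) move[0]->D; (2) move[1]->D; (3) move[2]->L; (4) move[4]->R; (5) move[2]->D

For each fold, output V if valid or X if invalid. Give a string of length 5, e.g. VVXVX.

Initial: UURRUR -> [(0, 0), (0, 1), (0, 2), (1, 2), (2, 2), (2, 3), (3, 3)]
Fold 1: move[0]->D => DURRUR INVALID (collision), skipped
Fold 2: move[1]->D => UDRRUR INVALID (collision), skipped
Fold 3: move[2]->L => UULRUR INVALID (collision), skipped
Fold 4: move[4]->R => UURRRR VALID
Fold 5: move[2]->D => UUDRRR INVALID (collision), skipped

Answer: XXXVX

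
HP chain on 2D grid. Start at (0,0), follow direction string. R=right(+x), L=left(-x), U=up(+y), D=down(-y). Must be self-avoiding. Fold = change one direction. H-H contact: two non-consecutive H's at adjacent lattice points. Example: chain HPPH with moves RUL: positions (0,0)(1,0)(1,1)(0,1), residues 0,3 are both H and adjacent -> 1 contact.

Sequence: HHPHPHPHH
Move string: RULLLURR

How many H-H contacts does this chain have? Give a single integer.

Positions: [(0, 0), (1, 0), (1, 1), (0, 1), (-1, 1), (-2, 1), (-2, 2), (-1, 2), (0, 2)]
H-H contact: residue 0 @(0,0) - residue 3 @(0, 1)
H-H contact: residue 3 @(0,1) - residue 8 @(0, 2)

Answer: 2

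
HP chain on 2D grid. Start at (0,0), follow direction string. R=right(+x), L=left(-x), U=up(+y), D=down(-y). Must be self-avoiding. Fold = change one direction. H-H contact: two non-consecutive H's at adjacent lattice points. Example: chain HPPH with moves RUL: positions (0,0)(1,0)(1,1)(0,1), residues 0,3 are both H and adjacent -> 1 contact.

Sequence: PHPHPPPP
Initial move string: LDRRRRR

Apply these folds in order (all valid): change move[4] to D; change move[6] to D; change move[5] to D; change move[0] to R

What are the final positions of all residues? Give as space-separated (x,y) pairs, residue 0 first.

Answer: (0,0) (1,0) (1,-1) (2,-1) (3,-1) (3,-2) (3,-3) (3,-4)

Derivation:
Initial moves: LDRRRRR
Fold: move[4]->D => LDRRDRR (positions: [(0, 0), (-1, 0), (-1, -1), (0, -1), (1, -1), (1, -2), (2, -2), (3, -2)])
Fold: move[6]->D => LDRRDRD (positions: [(0, 0), (-1, 0), (-1, -1), (0, -1), (1, -1), (1, -2), (2, -2), (2, -3)])
Fold: move[5]->D => LDRRDDD (positions: [(0, 0), (-1, 0), (-1, -1), (0, -1), (1, -1), (1, -2), (1, -3), (1, -4)])
Fold: move[0]->R => RDRRDDD (positions: [(0, 0), (1, 0), (1, -1), (2, -1), (3, -1), (3, -2), (3, -3), (3, -4)])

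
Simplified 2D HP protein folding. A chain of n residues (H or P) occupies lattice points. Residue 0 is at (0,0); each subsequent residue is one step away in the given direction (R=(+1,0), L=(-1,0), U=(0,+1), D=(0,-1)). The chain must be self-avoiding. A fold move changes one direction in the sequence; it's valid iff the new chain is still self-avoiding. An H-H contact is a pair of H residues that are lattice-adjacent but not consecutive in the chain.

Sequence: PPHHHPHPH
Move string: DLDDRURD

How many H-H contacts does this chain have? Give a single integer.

Positions: [(0, 0), (0, -1), (-1, -1), (-1, -2), (-1, -3), (0, -3), (0, -2), (1, -2), (1, -3)]
H-H contact: residue 3 @(-1,-2) - residue 6 @(0, -2)

Answer: 1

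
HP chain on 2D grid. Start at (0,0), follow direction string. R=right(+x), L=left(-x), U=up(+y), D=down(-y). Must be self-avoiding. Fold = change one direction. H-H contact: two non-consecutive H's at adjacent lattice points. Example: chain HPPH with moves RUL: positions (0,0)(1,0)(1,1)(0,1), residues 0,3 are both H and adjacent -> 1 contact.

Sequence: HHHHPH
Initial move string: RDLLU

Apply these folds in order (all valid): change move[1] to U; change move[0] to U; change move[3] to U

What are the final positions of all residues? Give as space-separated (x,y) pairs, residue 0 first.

Answer: (0,0) (0,1) (0,2) (-1,2) (-1,3) (-1,4)

Derivation:
Initial moves: RDLLU
Fold: move[1]->U => RULLU (positions: [(0, 0), (1, 0), (1, 1), (0, 1), (-1, 1), (-1, 2)])
Fold: move[0]->U => UULLU (positions: [(0, 0), (0, 1), (0, 2), (-1, 2), (-2, 2), (-2, 3)])
Fold: move[3]->U => UULUU (positions: [(0, 0), (0, 1), (0, 2), (-1, 2), (-1, 3), (-1, 4)])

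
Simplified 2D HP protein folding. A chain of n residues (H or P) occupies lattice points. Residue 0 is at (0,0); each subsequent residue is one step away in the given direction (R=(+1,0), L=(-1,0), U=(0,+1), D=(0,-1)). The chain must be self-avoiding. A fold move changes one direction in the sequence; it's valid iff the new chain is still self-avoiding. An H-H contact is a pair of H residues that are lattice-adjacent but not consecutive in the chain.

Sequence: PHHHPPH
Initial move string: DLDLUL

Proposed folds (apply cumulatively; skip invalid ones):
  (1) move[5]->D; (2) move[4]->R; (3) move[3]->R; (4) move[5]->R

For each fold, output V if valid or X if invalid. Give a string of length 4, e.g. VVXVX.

Initial: DLDLUL -> [(0, 0), (0, -1), (-1, -1), (-1, -2), (-2, -2), (-2, -1), (-3, -1)]
Fold 1: move[5]->D => DLDLUD INVALID (collision), skipped
Fold 2: move[4]->R => DLDLRL INVALID (collision), skipped
Fold 3: move[3]->R => DLDRUL INVALID (collision), skipped
Fold 4: move[5]->R => DLDLUR INVALID (collision), skipped

Answer: XXXX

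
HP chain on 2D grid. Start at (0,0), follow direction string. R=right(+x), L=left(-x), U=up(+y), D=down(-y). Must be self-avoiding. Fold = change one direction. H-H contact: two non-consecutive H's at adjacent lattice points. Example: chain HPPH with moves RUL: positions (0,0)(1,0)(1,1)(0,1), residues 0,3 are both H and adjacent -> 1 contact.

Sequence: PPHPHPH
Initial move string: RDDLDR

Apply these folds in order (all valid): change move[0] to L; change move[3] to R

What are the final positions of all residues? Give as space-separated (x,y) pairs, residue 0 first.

Answer: (0,0) (-1,0) (-1,-1) (-1,-2) (0,-2) (0,-3) (1,-3)

Derivation:
Initial moves: RDDLDR
Fold: move[0]->L => LDDLDR (positions: [(0, 0), (-1, 0), (-1, -1), (-1, -2), (-2, -2), (-2, -3), (-1, -3)])
Fold: move[3]->R => LDDRDR (positions: [(0, 0), (-1, 0), (-1, -1), (-1, -2), (0, -2), (0, -3), (1, -3)])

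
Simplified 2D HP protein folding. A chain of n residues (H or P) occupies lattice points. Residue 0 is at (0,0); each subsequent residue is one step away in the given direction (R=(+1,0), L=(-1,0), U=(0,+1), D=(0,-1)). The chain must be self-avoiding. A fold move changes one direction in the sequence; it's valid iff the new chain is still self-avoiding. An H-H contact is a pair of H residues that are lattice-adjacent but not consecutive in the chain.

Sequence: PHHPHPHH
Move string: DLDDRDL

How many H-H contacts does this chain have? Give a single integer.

Answer: 1

Derivation:
Positions: [(0, 0), (0, -1), (-1, -1), (-1, -2), (-1, -3), (0, -3), (0, -4), (-1, -4)]
H-H contact: residue 4 @(-1,-3) - residue 7 @(-1, -4)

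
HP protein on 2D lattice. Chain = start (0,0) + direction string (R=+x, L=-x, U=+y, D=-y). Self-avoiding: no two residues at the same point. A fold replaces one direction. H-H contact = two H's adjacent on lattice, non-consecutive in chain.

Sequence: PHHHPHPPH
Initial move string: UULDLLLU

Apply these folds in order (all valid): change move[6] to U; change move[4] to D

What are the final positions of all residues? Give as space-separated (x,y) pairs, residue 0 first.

Answer: (0,0) (0,1) (0,2) (-1,2) (-1,1) (-1,0) (-2,0) (-2,1) (-2,2)

Derivation:
Initial moves: UULDLLLU
Fold: move[6]->U => UULDLLUU (positions: [(0, 0), (0, 1), (0, 2), (-1, 2), (-1, 1), (-2, 1), (-3, 1), (-3, 2), (-3, 3)])
Fold: move[4]->D => UULDDLUU (positions: [(0, 0), (0, 1), (0, 2), (-1, 2), (-1, 1), (-1, 0), (-2, 0), (-2, 1), (-2, 2)])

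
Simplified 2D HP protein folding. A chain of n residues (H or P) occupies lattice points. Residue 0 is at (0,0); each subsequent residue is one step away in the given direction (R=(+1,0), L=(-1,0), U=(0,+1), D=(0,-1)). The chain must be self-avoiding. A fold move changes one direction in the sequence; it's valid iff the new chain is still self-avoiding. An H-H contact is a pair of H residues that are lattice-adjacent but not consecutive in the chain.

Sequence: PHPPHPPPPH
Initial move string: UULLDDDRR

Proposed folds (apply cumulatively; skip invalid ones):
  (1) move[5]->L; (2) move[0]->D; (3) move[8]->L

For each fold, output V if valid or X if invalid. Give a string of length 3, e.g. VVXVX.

Initial: UULLDDDRR -> [(0, 0), (0, 1), (0, 2), (-1, 2), (-2, 2), (-2, 1), (-2, 0), (-2, -1), (-1, -1), (0, -1)]
Fold 1: move[5]->L => UULLDLDRR VALID
Fold 2: move[0]->D => DULLDLDRR INVALID (collision), skipped
Fold 3: move[8]->L => UULLDLDRL INVALID (collision), skipped

Answer: VXX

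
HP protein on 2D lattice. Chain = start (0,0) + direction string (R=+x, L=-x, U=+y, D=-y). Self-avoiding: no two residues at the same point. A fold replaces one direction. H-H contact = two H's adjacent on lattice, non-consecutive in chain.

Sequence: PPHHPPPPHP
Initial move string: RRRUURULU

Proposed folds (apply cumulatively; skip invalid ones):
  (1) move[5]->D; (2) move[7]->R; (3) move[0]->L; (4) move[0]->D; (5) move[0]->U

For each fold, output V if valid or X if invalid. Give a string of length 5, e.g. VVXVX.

Initial: RRRUURULU -> [(0, 0), (1, 0), (2, 0), (3, 0), (3, 1), (3, 2), (4, 2), (4, 3), (3, 3), (3, 4)]
Fold 1: move[5]->D => RRRUUDULU INVALID (collision), skipped
Fold 2: move[7]->R => RRRUURURU VALID
Fold 3: move[0]->L => LRRUURURU INVALID (collision), skipped
Fold 4: move[0]->D => DRRUURURU VALID
Fold 5: move[0]->U => URRUURURU VALID

Answer: XVXVV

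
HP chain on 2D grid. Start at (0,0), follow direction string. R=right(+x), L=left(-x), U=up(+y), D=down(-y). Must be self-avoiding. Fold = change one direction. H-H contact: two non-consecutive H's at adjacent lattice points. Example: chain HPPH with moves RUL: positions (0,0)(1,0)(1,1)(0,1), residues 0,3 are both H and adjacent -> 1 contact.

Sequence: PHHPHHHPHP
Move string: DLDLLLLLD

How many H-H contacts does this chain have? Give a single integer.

Answer: 0

Derivation:
Positions: [(0, 0), (0, -1), (-1, -1), (-1, -2), (-2, -2), (-3, -2), (-4, -2), (-5, -2), (-6, -2), (-6, -3)]
No H-H contacts found.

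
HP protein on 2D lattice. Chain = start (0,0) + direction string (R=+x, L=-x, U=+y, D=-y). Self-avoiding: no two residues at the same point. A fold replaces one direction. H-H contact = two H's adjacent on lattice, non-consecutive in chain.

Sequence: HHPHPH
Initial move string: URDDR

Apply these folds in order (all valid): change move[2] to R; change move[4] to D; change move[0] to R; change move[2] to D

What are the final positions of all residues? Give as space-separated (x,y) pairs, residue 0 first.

Initial moves: URDDR
Fold: move[2]->R => URRDR (positions: [(0, 0), (0, 1), (1, 1), (2, 1), (2, 0), (3, 0)])
Fold: move[4]->D => URRDD (positions: [(0, 0), (0, 1), (1, 1), (2, 1), (2, 0), (2, -1)])
Fold: move[0]->R => RRRDD (positions: [(0, 0), (1, 0), (2, 0), (3, 0), (3, -1), (3, -2)])
Fold: move[2]->D => RRDDD (positions: [(0, 0), (1, 0), (2, 0), (2, -1), (2, -2), (2, -3)])

Answer: (0,0) (1,0) (2,0) (2,-1) (2,-2) (2,-3)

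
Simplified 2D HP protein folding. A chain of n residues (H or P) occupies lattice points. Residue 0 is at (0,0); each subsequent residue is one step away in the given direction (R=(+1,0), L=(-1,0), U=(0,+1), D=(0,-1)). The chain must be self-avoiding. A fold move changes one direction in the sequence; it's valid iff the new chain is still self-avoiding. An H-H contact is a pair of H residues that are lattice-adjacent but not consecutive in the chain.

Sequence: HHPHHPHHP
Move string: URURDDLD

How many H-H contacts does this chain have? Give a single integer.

Answer: 1

Derivation:
Positions: [(0, 0), (0, 1), (1, 1), (1, 2), (2, 2), (2, 1), (2, 0), (1, 0), (1, -1)]
H-H contact: residue 0 @(0,0) - residue 7 @(1, 0)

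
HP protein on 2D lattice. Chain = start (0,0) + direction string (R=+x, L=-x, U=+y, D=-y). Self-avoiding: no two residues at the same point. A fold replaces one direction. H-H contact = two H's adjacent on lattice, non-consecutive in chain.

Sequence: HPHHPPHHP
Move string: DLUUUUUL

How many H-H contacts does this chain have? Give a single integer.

Positions: [(0, 0), (0, -1), (-1, -1), (-1, 0), (-1, 1), (-1, 2), (-1, 3), (-1, 4), (-2, 4)]
H-H contact: residue 0 @(0,0) - residue 3 @(-1, 0)

Answer: 1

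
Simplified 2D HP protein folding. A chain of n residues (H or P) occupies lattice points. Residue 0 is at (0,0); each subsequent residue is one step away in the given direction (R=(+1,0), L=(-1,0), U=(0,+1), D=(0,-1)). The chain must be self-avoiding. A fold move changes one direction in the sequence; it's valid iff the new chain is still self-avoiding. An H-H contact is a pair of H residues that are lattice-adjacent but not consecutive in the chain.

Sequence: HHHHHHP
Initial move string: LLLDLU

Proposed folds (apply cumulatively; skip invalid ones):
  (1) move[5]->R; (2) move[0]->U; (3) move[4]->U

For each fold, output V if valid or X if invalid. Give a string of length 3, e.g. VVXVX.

Answer: XVX

Derivation:
Initial: LLLDLU -> [(0, 0), (-1, 0), (-2, 0), (-3, 0), (-3, -1), (-4, -1), (-4, 0)]
Fold 1: move[5]->R => LLLDLR INVALID (collision), skipped
Fold 2: move[0]->U => ULLDLU VALID
Fold 3: move[4]->U => ULLDUU INVALID (collision), skipped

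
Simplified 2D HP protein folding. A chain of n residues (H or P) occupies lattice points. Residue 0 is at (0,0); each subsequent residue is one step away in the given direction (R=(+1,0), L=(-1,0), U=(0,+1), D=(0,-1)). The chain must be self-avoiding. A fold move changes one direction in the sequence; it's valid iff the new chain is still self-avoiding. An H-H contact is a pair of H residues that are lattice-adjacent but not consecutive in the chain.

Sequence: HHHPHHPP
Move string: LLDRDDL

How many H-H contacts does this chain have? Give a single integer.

Answer: 1

Derivation:
Positions: [(0, 0), (-1, 0), (-2, 0), (-2, -1), (-1, -1), (-1, -2), (-1, -3), (-2, -3)]
H-H contact: residue 1 @(-1,0) - residue 4 @(-1, -1)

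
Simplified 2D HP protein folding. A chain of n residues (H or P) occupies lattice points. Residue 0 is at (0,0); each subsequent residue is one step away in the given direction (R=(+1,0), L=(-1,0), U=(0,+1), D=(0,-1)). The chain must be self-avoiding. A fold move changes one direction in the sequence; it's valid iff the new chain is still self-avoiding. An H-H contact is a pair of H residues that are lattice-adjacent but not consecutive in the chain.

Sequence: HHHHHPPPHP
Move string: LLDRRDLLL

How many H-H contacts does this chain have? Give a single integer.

Positions: [(0, 0), (-1, 0), (-2, 0), (-2, -1), (-1, -1), (0, -1), (0, -2), (-1, -2), (-2, -2), (-3, -2)]
H-H contact: residue 1 @(-1,0) - residue 4 @(-1, -1)
H-H contact: residue 3 @(-2,-1) - residue 8 @(-2, -2)

Answer: 2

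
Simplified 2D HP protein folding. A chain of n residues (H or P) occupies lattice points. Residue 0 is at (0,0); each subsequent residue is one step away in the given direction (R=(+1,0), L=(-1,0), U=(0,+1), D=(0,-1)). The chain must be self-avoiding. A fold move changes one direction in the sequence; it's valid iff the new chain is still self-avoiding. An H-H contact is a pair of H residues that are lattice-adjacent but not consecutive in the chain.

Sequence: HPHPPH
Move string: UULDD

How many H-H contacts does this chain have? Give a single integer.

Positions: [(0, 0), (0, 1), (0, 2), (-1, 2), (-1, 1), (-1, 0)]
H-H contact: residue 0 @(0,0) - residue 5 @(-1, 0)

Answer: 1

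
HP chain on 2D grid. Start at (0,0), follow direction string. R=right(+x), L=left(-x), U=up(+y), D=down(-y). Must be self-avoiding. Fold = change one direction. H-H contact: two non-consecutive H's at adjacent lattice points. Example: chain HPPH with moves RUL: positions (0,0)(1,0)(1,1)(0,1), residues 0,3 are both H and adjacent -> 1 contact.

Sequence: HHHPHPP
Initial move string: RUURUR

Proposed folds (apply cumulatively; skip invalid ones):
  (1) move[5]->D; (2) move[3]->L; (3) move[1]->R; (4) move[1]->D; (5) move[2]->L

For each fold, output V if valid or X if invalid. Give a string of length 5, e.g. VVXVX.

Answer: XVVXX

Derivation:
Initial: RUURUR -> [(0, 0), (1, 0), (1, 1), (1, 2), (2, 2), (2, 3), (3, 3)]
Fold 1: move[5]->D => RUURUD INVALID (collision), skipped
Fold 2: move[3]->L => RUULUR VALID
Fold 3: move[1]->R => RRULUR VALID
Fold 4: move[1]->D => RDULUR INVALID (collision), skipped
Fold 5: move[2]->L => RRLLUR INVALID (collision), skipped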